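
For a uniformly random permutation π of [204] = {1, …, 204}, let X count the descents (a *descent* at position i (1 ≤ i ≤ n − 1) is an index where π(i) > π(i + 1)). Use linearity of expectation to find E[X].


Write X = Σ X_I over i = 1, …, 203, with X_I the indicator of one descent.
There are 203 indicators.
For each fixed i, the pair (π(i), π(i+1)) is a uniformly random ordered pair of distinct values from {1, …, 204}; by symmetry P[π(i) > π(i+1)] = 1/2.
By linearity: E[X] = 203 · (1/2) = (204 − 1) · (1/2) = 203/2 ≈ 101.500000.

E[X] = 203/2 = 101.500000.


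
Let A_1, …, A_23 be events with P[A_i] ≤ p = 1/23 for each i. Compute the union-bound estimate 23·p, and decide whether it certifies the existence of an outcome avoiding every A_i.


Union bound: P[∪_{i=1}^{23} A_i] ≤ Σ_i P[A_i] ≤ 23·p = 23·(1/23) = 1.
Numerically: 1 ≈ 1.00000.
Is 1 < 1? NO.
Since the bound 1 is ≥ 1, the union bound is uninformative here; it does NOT by itself certify existence.

23·p = 1 ≈ 1.00000; existence NOT certified by the union bound.


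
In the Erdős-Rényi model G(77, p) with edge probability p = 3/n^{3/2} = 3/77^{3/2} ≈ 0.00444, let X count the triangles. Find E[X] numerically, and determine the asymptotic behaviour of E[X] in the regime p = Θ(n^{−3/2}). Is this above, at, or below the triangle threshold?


Number of potential triangles: C(77, 3) = 73150.
Each occurs with probability p³ ≈ (0.00444)³ ≈ 8.7529712e-08.
By linearity: E[X] = C(77, 3)·p³ ≈ 73150 · 8.7529712e-08 ≈ 0.00640.
Since α = 3/2 > 1, p = c/n^{3/2} = o(1/n) is below the triangle threshold p ~ 1/n. Asymptotically E[X] ~ (c³/6)·n^{3(1−α)} = (3³/6)·n^{-1.5} → 0, so by Markov's inequality G has no triangles w.h.p.

E[X] ≈ 0.00640; in regime p = Θ(1/n^{3/2}) E[X] tends to 0 (below the triangle threshold p ~ 1/n).


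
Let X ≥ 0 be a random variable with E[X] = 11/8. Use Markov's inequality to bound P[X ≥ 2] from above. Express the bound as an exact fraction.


μ = E[X] = 11/8, a = 2.
Markov: P[X ≥ 2] ≤ μ/a = (11/8)/2 = 11/16.
Numerically: ≈ 0.687500.
(Since a = 2 > μ = 1.375000, the bound 11/16 is < 1 and informative.)

P[X ≥ 2] ≤ 11/16 ≈ 0.687500.


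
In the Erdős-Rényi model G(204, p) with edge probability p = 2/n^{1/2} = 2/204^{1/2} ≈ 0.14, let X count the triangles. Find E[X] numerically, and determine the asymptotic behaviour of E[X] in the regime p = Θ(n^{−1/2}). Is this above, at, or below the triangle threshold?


Number of potential triangles: C(204, 3) = 1394204.
Each occurs with probability p³ ≈ (0.14)³ ≈ 2.74565e-03.
By linearity: E[X] = C(204, 3)·p³ ≈ 1394204 · 2.74565e-03 ≈ 3827.992.
Since α = 1/2 < 1, p = c/n^{1/2} ≫ 1/n is above the triangle threshold p ~ 1/n. Asymptotically E[X] ~ (c³/6)·n^{3(1−α)} = (2³/6)·n^{1.5} → ∞; triangles are abundant w.h.p.

E[X] ≈ 3827.992; in regime p = Θ(1/n^{1/2}) E[X] diverges (above the triangle threshold p ~ 1/n).


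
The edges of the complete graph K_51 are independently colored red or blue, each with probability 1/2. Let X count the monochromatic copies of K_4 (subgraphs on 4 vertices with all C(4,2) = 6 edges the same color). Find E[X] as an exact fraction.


Let X = Σ_S X_S over the C(51, 4) = 249900 subsets S of size 4, where X_S = 1 if the K_4 on S is monochromatic.
For a fixed S, the K_4 on S has C(4, 2) = 6 edges. P[all 6 edges red] = (1/2)^6, and likewise for blue, so P[monochromatic] = 2·(1/2)^6 = 2^{1 − 6} = 1/32.
By linearity of expectation: E[X] = C(51, 4) · 2^{1 − 6} = 249900 · 1/32 = 62475/8.
Numerically: E[X] ≈ 7809.375.

E[X] = C(51,4)·2^(1−C(4,2)) = 62475/8 ≈ 7809.375.


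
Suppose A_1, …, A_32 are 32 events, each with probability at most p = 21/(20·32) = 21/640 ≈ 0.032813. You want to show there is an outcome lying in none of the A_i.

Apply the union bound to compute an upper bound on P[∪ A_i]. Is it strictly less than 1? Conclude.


Union bound: P[∪_{i=1}^{32} A_i] ≤ Σ_i P[A_i] ≤ 32·p = 32·(21/640) = 21/20.
Numerically: 21/20 ≈ 1.050000.
Is 21/20 < 1? NO.
Since the bound 21/20 is ≥ 1, the union bound is uninformative here; it does NOT by itself certify existence.

32·p = 21/20 ≈ 1.050000; existence NOT certified by the union bound.


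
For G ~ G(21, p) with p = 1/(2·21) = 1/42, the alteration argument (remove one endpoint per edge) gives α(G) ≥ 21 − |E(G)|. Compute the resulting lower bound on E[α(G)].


E[|E(G)|] = C(21, 2)·p = 210 · (1/42) = 5.
E[α(G)] ≥ n − E[|E(G)|] = 21 − 5 = 16.
Numerically: ≈ 16.000.
(This is only a lower bound; the true E[α(G)] may be larger.)

E[α(G)] ≥ 16 ≈ 16.000.


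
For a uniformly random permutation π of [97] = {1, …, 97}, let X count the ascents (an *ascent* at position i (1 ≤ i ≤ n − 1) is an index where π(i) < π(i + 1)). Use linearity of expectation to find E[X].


Write X = Σ X_I over i = 1, …, 96, with X_I the indicator of one ascent.
There are 96 indicators.
For each fixed i, the pair (π(i), π(i+1)) is a uniformly random ordered pair of distinct values from {1, …, 97}; by symmetry P[π(i) < π(i+1)] = 1/2.
By linearity: E[X] = 96 · (1/2) = (97 − 1) · (1/2) = 48 ≈ 48.000000.

E[X] = 48 = 48.000000.


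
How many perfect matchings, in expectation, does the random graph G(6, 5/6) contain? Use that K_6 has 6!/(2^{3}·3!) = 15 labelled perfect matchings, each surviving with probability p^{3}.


K_6 has 6!/(2^{3}·3!) = 15 labelled perfect matchings.
For each such perfect matching H, let X_H = 1 if all 3 edges of H are present in G. Then P[X_H = 1] = p^{3} = (5/6)^{3} = 125/216.
By linearity: E[X] = Σ_H E[X_H] = 15 · p^{3} = 15 · 125/216 = 625/72.
Numerically: E[X] ≈ 8.68056.

E[X] = 15 · (5/6)^{3} = 625/72 ≈ 8.68056.


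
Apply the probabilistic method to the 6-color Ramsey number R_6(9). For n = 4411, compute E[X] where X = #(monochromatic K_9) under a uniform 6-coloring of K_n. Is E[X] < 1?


E[X] = C(4411, 9) · 6^{1 − 36} = 1727920475134582415883601405 · 6^{−35} = 1727920475134582415883601405/1719070799748422591028658176.
As a reduced fraction: E[X] = 1727920475134582415883601405/1719070799748422591028658176 ≈ 1.0051.
Is E[X] < 1? NO.
Since E[X] ≥ 1, the first-moment bound is inconclusive at n = 4411; it does NOT by itself certify R_6(9) > 4411.

E[X] = 1727920475134582415883601405/1719070799748422591028658176 ≈ 1.0051; E[X] ≥ 1; first-moment method inconclusive here.


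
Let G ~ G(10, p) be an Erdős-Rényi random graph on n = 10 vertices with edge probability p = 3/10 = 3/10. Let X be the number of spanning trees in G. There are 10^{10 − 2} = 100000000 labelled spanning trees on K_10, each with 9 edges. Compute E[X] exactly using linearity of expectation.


K_10 has 10^{10 − 2} = 100000000 labelled spanning trees.
For each such spanning tree H, let X_H = 1 if all 9 edges of H are present in G. Then P[X_H = 1] = p^{9} = (3/10)^{9} = 19683/1000000000.
By linearity: E[X] = Σ_H E[X_H] = 100000000 · p^{9} = 100000000 · 19683/1000000000 = 19683/10.
Numerically: E[X] ≈ 1968.3.

E[X] = 100000000 · (3/10)^{9} = 19683/10 ≈ 1968.3.


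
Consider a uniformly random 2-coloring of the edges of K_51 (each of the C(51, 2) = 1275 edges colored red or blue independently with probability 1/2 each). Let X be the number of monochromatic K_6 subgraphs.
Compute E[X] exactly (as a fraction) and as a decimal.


Let X = Σ_S X_S over the C(51, 6) = 18009460 subsets S of size 6, where X_S = 1 if the K_6 on S is monochromatic.
For a fixed S, the K_6 on S has C(6, 2) = 15 edges. P[all 15 edges red] = (1/2)^15, and likewise for blue, so P[monochromatic] = 2·(1/2)^15 = 2^{1 − 15} = 1/16384.
By linearity of expectation: E[X] = C(51, 6) · 2^{1 − 15} = 18009460 · 1/16384 = 4502365/4096.
Numerically: E[X] ≈ 1099.21021.

E[X] = C(51,6)·2^(1−C(6,2)) = 4502365/4096 ≈ 1099.21021.


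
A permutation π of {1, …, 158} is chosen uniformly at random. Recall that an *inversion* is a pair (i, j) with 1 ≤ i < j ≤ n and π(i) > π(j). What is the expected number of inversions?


Write X = Σ X_I over the C(158, 2) = 12403 pairs i < j, with X_I the indicator of one inversion.
There are 12403 indicators.
For each fixed pair i < j, the values π(i) and π(j) are two distinct elements of {1, …, 158} in uniformly random order; by symmetry P[π(i) > π(j)] = 1/2.
By linearity: E[X] = 12403 · (1/2) = C(158, 2) · (1/2) = 12403/2 = 12403/2 ≈ 6201.50000.

E[X] = 12403/2 = 6201.50000.


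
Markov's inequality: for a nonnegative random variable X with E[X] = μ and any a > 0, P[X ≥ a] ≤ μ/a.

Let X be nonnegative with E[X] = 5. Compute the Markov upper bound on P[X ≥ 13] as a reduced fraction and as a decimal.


μ = E[X] = 5, a = 13.
Markov: P[X ≥ 13] ≤ μ/a = (5)/13 = 5/13.
Numerically: ≈ 0.38462.
(Since a = 13 > μ = 5.00000, the bound 5/13 is < 1 and informative.)

P[X ≥ 13] ≤ 5/13 ≈ 0.38462.


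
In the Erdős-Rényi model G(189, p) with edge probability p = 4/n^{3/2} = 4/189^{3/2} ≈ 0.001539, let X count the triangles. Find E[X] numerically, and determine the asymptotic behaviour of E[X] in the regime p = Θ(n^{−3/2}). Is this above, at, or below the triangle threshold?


Number of potential triangles: C(189, 3) = 1107414.
Each occurs with probability p³ ≈ (0.001539)³ ≈ 3.648395e-09.
By linearity: E[X] = C(189, 3)·p³ ≈ 1107414 · 3.648395e-09 ≈ 0.0040.
Since α = 3/2 > 1, p = c/n^{3/2} = o(1/n) is below the triangle threshold p ~ 1/n. Asymptotically E[X] ~ (c³/6)·n^{3(1−α)} = (4³/6)·n^{-1.5} → 0, so by Markov's inequality G has no triangles w.h.p.

E[X] ≈ 0.0040; in regime p = Θ(1/n^{3/2}) E[X] tends to 0 (below the triangle threshold p ~ 1/n).


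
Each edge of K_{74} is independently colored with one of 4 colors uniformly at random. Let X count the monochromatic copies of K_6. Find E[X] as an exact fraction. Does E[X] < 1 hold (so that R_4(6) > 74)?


E[X] = C(74, 6) · 4^{1 − 15} = 185250786 · 4^{−14} = 185250786/268435456.
As a reduced fraction: E[X] = 92625393/134217728 ≈ 0.690113.
Is E[X] < 1? YES.
Since E[X] < 1, there exists a 4-coloring of K_{74} with no monochromatic K_6; hence R_4(6) > 74.

E[X] = 92625393/134217728 ≈ 0.690113; E[X] < 1, so R_4(6) > 74.


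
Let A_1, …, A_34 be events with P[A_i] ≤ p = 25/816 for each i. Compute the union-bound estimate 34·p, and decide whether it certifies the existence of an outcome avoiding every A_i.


Union bound: P[∪_{i=1}^{34} A_i] ≤ Σ_i P[A_i] ≤ 34·p = 34·(25/816) = 25/24.
Numerically: 25/24 ≈ 1.042.
Is 25/24 < 1? NO.
Since the bound 25/24 is ≥ 1, the union bound is uninformative here; it does NOT by itself certify existence.

34·p = 25/24 ≈ 1.042; existence NOT certified by the union bound.


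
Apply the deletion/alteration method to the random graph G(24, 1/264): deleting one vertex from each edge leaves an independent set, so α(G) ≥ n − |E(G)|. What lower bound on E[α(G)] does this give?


E[|E(G)|] = C(24, 2)·p = 276 · (1/264) = 23/22.
E[α(G)] ≥ n − E[|E(G)|] = 24 − 23/22 = 505/22.
Numerically: ≈ 22.955.
(This is only a lower bound; the true E[α(G)] may be larger.)

E[α(G)] ≥ 505/22 ≈ 22.955.


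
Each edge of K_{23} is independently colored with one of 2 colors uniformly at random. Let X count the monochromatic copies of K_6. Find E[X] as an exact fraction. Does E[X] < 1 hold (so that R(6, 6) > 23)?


E[X] = C(23, 6) · 2^{1 − 15} = 100947 · 2^{−14} = 100947/16384.
As a reduced fraction: E[X] = 100947/16384 ≈ 6.16132.
Is E[X] < 1? NO.
Since E[X] ≥ 1, the first-moment bound is inconclusive at n = 23; it does NOT by itself certify R(6, 6) > 23.

E[X] = 100947/16384 ≈ 6.16132; E[X] ≥ 1; first-moment method inconclusive here.


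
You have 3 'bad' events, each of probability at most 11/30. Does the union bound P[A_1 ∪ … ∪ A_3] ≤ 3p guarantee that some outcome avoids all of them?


Union bound: P[∪_{i=1}^{3} A_i] ≤ Σ_i P[A_i] ≤ 3·p = 3·(11/30) = 11/10.
Numerically: 11/10 ≈ 1.10000.
Is 11/10 < 1? NO.
Since the bound 11/10 is ≥ 1, the union bound is uninformative here; it does NOT by itself certify existence.

3·p = 11/10 ≈ 1.10000; existence NOT certified by the union bound.


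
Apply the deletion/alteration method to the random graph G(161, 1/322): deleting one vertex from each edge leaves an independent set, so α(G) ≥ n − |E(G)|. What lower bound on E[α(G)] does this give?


E[|E(G)|] = C(161, 2)·p = 12880 · (1/322) = 40.
E[α(G)] ≥ n − E[|E(G)|] = 161 − 40 = 121.
Numerically: ≈ 121.0000.
(This is only a lower bound; the true E[α(G)] may be larger.)

E[α(G)] ≥ 121 ≈ 121.0000.


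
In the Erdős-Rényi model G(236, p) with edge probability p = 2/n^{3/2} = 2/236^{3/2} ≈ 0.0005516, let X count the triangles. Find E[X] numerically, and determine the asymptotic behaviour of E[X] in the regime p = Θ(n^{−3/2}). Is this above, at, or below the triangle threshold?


Number of potential triangles: C(236, 3) = 2162940.
Each occurs with probability p³ ≈ (0.0005516)³ ≈ 1.678750e-10.
By linearity: E[X] = C(236, 3)·p³ ≈ 2162940 · 1.678750e-10 ≈ 0.0004.
Since α = 3/2 > 1, p = c/n^{3/2} = o(1/n) is below the triangle threshold p ~ 1/n. Asymptotically E[X] ~ (c³/6)·n^{3(1−α)} = (2³/6)·n^{-1.5} → 0, so by Markov's inequality G has no triangles w.h.p.

E[X] ≈ 0.0004; in regime p = Θ(1/n^{3/2}) E[X] tends to 0 (below the triangle threshold p ~ 1/n).


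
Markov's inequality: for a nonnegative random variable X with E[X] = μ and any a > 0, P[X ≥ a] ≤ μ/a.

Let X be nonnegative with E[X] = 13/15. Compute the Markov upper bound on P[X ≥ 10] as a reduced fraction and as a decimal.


μ = E[X] = 13/15, a = 10.
Markov: P[X ≥ 10] ≤ μ/a = (13/15)/10 = 13/150.
Numerically: ≈ 0.087.
(Since a = 10 > μ = 0.867, the bound 13/150 is < 1 and informative.)

P[X ≥ 10] ≤ 13/150 ≈ 0.087.


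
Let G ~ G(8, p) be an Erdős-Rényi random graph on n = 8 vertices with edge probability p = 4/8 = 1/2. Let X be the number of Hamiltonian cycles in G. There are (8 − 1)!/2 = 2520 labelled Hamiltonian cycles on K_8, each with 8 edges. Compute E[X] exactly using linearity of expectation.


K_8 has (8 − 1)!/2 = 2520 labelled Hamiltonian cycles.
For each such Hamiltonian cycle H, let X_H = 1 if all 8 edges of H are present in G. Then P[X_H = 1] = p^{8} = (1/2)^{8} = 1/256.
By linearity: E[X] = Σ_H E[X_H] = 2520 · p^{8} = 2520 · 1/256 = 315/32.
Numerically: E[X] ≈ 9.84.

E[X] = 2520 · (1/2)^{8} = 315/32 ≈ 9.84.


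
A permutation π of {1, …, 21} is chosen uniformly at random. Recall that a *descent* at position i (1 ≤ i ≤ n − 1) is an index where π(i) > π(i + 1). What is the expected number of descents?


Write X = Σ X_I over i = 1, …, 20, with X_I the indicator of one descent.
There are 20 indicators.
For each fixed i, the pair (π(i), π(i+1)) is a uniformly random ordered pair of distinct values from {1, …, 21}; by symmetry P[π(i) > π(i+1)] = 1/2.
By linearity: E[X] = 20 · (1/2) = (21 − 1) · (1/2) = 10 ≈ 10.000000.

E[X] = 10 = 10.000000.


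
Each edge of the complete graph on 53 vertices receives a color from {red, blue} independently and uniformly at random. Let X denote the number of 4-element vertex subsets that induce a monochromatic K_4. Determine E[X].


Let X = Σ_S X_S over the C(53, 4) = 292825 subsets S of size 4, where X_S = 1 if the K_4 on S is monochromatic.
For a fixed S, the K_4 on S has C(4, 2) = 6 edges. P[all 6 edges red] = (1/2)^6, and likewise for blue, so P[monochromatic] = 2·(1/2)^6 = 2^{1 − 6} = 1/32.
By linearity of expectation: E[X] = C(53, 4) · 2^{1 − 6} = 292825 · 1/32 = 292825/32.
Numerically: E[X] ≈ 9150.781.

E[X] = C(53,4)·2^(1−C(4,2)) = 292825/32 ≈ 9150.781.


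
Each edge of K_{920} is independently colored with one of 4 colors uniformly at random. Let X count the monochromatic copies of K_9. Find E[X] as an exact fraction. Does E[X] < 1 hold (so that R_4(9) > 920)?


E[X] = C(920, 9) · 4^{1 − 36} = 1251067384312182251760 · 4^{−35} = 1251067384312182251760/1180591620717411303424.
As a reduced fraction: E[X] = 78191711519511390735/73786976294838206464 ≈ 1.059695.
Is E[X] < 1? NO.
Since E[X] ≥ 1, the first-moment bound is inconclusive at n = 920; it does NOT by itself certify R_4(9) > 920.

E[X] = 78191711519511390735/73786976294838206464 ≈ 1.059695; E[X] ≥ 1; first-moment method inconclusive here.


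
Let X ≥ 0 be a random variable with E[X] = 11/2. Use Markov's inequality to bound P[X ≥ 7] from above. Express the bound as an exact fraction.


μ = E[X] = 11/2, a = 7.
Markov: P[X ≥ 7] ≤ μ/a = (11/2)/7 = 11/14.
Numerically: ≈ 0.7857.
(Since a = 7 > μ = 5.5000, the bound 11/14 is < 1 and informative.)

P[X ≥ 7] ≤ 11/14 ≈ 0.7857.


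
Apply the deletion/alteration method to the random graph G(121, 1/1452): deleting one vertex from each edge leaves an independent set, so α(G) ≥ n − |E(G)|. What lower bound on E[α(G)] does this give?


E[|E(G)|] = C(121, 2)·p = 7260 · (1/1452) = 5.
E[α(G)] ≥ n − E[|E(G)|] = 121 − 5 = 116.
Numerically: ≈ 116.0000.
(This is only a lower bound; the true E[α(G)] may be larger.)

E[α(G)] ≥ 116 ≈ 116.0000.


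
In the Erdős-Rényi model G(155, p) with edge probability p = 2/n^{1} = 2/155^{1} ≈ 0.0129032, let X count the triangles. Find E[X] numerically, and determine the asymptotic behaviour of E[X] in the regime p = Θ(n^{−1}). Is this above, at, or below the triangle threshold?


Number of potential triangles: C(155, 3) = 608685.
Each occurs with probability p³ ≈ (0.0129032)³ ≈ 2.14829982e-06.
By linearity: E[X] = C(155, 3)·p³ ≈ 608685 · 2.14829982e-06 ≈ 1.307638.
Here α = 1, so p = 2/n is exactly at the triangle threshold p ~ 1/n. Asymptotically E[X] → c³/6 = 2³/6 = 4/3 ≈ 1.333333, a bounded constant. In this regime the triangle count is asymptotically Poisson(c³/6).

E[X] ≈ 1.307638; in regime p = Θ(1/n^{1}) E[X] stays bounded (at the triangle threshold p ~ 1/n).


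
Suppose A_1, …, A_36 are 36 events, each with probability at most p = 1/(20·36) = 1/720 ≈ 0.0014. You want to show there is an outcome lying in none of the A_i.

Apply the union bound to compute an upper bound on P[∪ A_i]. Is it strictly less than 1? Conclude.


Union bound: P[∪_{i=1}^{36} A_i] ≤ Σ_i P[A_i] ≤ 36·p = 36·(1/720) = 1/20.
Numerically: 1/20 ≈ 0.0500.
Is 1/20 < 1? YES.
Since P[∪ A_i] ≤ 1/20 < 1, the complement has P[∩ A_i^c] ≥ 1 − 1/20 = 19/20 > 0, so some outcome avoids every A_i.

36·p = 1/20 ≈ 0.0500; existence CERTIFIED by the union bound.


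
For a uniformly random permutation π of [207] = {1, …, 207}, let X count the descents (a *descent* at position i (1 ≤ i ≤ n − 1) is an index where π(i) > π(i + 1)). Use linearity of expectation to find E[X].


Write X = Σ X_I over i = 1, …, 206, with X_I the indicator of one descent.
There are 206 indicators.
For each fixed i, the pair (π(i), π(i+1)) is a uniformly random ordered pair of distinct values from {1, …, 207}; by symmetry P[π(i) > π(i+1)] = 1/2.
By linearity: E[X] = 206 · (1/2) = (207 − 1) · (1/2) = 103 ≈ 103.000.

E[X] = 103 = 103.000.


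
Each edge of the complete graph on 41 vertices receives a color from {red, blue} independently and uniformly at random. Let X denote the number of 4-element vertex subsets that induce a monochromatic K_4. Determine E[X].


Let X = Σ_S X_S over the C(41, 4) = 101270 subsets S of size 4, where X_S = 1 if the K_4 on S is monochromatic.
For a fixed S, the K_4 on S has C(4, 2) = 6 edges. P[all 6 edges red] = (1/2)^6, and likewise for blue, so P[monochromatic] = 2·(1/2)^6 = 2^{1 − 6} = 1/32.
By linearity: E[X] = C(41, 4) · 2^{1 − 6} = 101270 · 1/32 = 50635/16.
Numerically: E[X] ≈ 3164.68750.

E[X] = C(41,4)·2^(1−C(4,2)) = 50635/16 ≈ 3164.68750.


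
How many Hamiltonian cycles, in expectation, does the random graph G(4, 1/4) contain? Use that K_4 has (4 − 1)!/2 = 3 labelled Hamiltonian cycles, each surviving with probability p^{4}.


K_4 has (4 − 1)!/2 = 3 labelled Hamiltonian cycles.
For each such Hamiltonian cycle H, let X_H = 1 if all 4 edges of H are present in G. Then P[X_H = 1] = p^{4} = (1/4)^{4} = 1/256.
Summing the indicators: E[X] = Σ_H E[X_H] = 3 · p^{4} = 3 · 1/256 = 3/256.
Numerically: E[X] ≈ 0.0117.

E[X] = 3 · (1/4)^{4} = 3/256 ≈ 0.0117.


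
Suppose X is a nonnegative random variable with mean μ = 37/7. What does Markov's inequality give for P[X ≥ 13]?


μ = E[X] = 37/7, a = 13.
Markov: P[X ≥ 13] ≤ μ/a = (37/7)/13 = 37/91.
Numerically: ≈ 0.4066.
(Since a = 13 > μ = 5.2857, the bound 37/91 is < 1 and informative.)

P[X ≥ 13] ≤ 37/91 ≈ 0.4066.


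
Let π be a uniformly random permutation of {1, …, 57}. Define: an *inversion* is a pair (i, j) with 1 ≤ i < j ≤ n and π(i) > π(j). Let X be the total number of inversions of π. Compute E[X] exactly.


Write X = Σ X_I over the C(57, 2) = 1596 pairs i < j, with X_I the indicator of one inversion.
There are 1596 indicators.
For each fixed pair i < j, the values π(i) and π(j) are two distinct elements of {1, …, 57} in uniformly random order; by symmetry P[π(i) > π(j)] = 1/2.
By linearity: E[X] = 1596 · (1/2) = C(57, 2) · (1/2) = 1596/2 = 798 ≈ 798.000000.

E[X] = 798 = 798.000000.


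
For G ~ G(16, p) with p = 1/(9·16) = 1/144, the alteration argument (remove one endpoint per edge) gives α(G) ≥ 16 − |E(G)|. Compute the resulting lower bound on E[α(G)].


E[|E(G)|] = C(16, 2)·p = 120 · (1/144) = 5/6.
E[α(G)] ≥ n − E[|E(G)|] = 16 − 5/6 = 91/6.
Numerically: ≈ 15.1667.
(This is only a lower bound; the true E[α(G)] may be larger.)

E[α(G)] ≥ 91/6 ≈ 15.1667.


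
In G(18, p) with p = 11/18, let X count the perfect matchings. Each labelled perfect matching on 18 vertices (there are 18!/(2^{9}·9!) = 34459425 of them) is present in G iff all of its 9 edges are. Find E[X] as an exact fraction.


K_18 has 18!/(2^{9}·9!) = 34459425 labelled perfect matchings.
For each such perfect matching H, let X_H = 1 if all 9 edges of H are present in G. Then P[X_H = 1] = p^{9} = (11/18)^{9} = 2357947691/198359290368.
Summing the indicators: E[X] = Σ_H E[X_H] = 34459425 · p^{9} = 34459425 · 2357947691/198359290368 = 1003129896443675/2448880128.
Numerically: E[X] ≈ 409628.

E[X] = 34459425 · (11/18)^{9} = 1003129896443675/2448880128 ≈ 409628.


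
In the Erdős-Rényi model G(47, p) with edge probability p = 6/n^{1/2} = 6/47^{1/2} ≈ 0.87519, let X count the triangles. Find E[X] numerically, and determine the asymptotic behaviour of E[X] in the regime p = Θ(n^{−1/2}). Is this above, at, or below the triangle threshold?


Number of potential triangles: C(47, 3) = 16215.
Each occurs with probability p³ ≈ (0.87519)³ ≈ 6.70358259e-01.
By linearity: E[X] = C(47, 3)·p³ ≈ 16215 · 6.70358259e-01 ≈ 10869.859166.
Since α = 1/2 < 1, p = c/n^{1/2} ≫ 1/n is above the triangle threshold p ~ 1/n. Asymptotically E[X] ~ (c³/6)·n^{3(1−α)} = (6³/6)·n^{1.5} → ∞; triangles are abundant w.h.p.

E[X] ≈ 10869.859166; in regime p = Θ(1/n^{1/2}) E[X] diverges (above the triangle threshold p ~ 1/n).


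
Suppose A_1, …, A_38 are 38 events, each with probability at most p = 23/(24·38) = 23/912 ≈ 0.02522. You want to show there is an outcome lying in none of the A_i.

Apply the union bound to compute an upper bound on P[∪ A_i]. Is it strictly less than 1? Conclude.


Union bound: P[∪_{i=1}^{38} A_i] ≤ Σ_i P[A_i] ≤ 38·p = 38·(23/912) = 23/24.
Numerically: 23/24 ≈ 0.95833.
Is 23/24 < 1? YES.
Since P[∪ A_i] ≤ 23/24 < 1, the complement has P[∩ A_i^c] ≥ 1 − 23/24 = 1/24 > 0, so some outcome avoids every A_i.

38·p = 23/24 ≈ 0.95833; existence CERTIFIED by the union bound.


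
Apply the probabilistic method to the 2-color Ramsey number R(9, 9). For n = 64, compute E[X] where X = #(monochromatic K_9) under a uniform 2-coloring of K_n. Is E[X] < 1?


E[X] = C(64, 9) · 2^{1 − 36} = 27540584512 · 2^{−35} = 27540584512/34359738368.
As a reduced fraction: E[X] = 430321633/536870912 ≈ 0.801537.
Is E[X] < 1? YES.
Since E[X] < 1, there exists a 2-coloring of K_{64} with no monochromatic K_9; hence R(9, 9) > 64.

E[X] = 430321633/536870912 ≈ 0.801537; E[X] < 1, so R(9, 9) > 64.


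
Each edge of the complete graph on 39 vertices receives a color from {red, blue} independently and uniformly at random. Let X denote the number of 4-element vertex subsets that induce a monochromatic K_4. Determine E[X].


Let X = Σ_S X_S over the C(39, 4) = 82251 subsets S of size 4, where X_S = 1 if the K_4 on S is monochromatic.
For a fixed S, the K_4 on S has C(4, 2) = 6 edges. P[all 6 edges red] = (1/2)^6, and likewise for blue, so P[monochromatic] = 2·(1/2)^6 = 2^{1 − 6} = 1/32.
Summing: E[X] = C(39, 4) · 2^{1 − 6} = 82251 · 1/32 = 82251/32.
Numerically: E[X] ≈ 2570.34375.

E[X] = C(39,4)·2^(1−C(4,2)) = 82251/32 ≈ 2570.34375.


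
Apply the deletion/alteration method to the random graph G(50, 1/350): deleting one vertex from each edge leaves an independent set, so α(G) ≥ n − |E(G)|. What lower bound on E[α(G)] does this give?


E[|E(G)|] = C(50, 2)·p = 1225 · (1/350) = 7/2.
E[α(G)] ≥ n − E[|E(G)|] = 50 − 7/2 = 93/2.
Numerically: ≈ 46.500000.
(This is only a lower bound; the true E[α(G)] may be larger.)

E[α(G)] ≥ 93/2 ≈ 46.500000.


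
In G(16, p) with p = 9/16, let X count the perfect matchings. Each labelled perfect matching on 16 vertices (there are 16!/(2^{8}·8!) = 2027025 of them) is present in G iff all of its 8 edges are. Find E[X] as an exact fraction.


K_16 has 16!/(2^{8}·8!) = 2027025 labelled perfect matchings.
For each such perfect matching H, let X_H = 1 if all 8 edges of H are present in G. Then P[X_H = 1] = p^{8} = (9/16)^{8} = 43046721/4294967296.
Summing the indicators: E[X] = Σ_H E[X_H] = 2027025 · p^{8} = 2027025 · 43046721/4294967296 = 87256779635025/4294967296.
Numerically: E[X] ≈ 2.032e+04.

E[X] = 2027025 · (9/16)^{8} = 87256779635025/4294967296 ≈ 2.032e+04.


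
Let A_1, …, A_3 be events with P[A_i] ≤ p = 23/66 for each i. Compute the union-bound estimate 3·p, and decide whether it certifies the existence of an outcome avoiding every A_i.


Union bound: P[∪_{i=1}^{3} A_i] ≤ Σ_i P[A_i] ≤ 3·p = 3·(23/66) = 23/22.
Numerically: 23/22 ≈ 1.045455.
Is 23/22 < 1? NO.
Since the bound 23/22 is ≥ 1, the union bound is uninformative here; it does NOT by itself certify existence.

3·p = 23/22 ≈ 1.045455; existence NOT certified by the union bound.


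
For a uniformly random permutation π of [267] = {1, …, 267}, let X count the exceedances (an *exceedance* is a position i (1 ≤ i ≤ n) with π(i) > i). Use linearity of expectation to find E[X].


Write X = Σ_{i=1}^{267} X_i, where X_i = 1_{π(i) > i}.
For each fixed i, π(i) is uniform over {1, …, 267} (marginal of a uniform permutation), so P[π(i) > i] = (n − i)/n. Summing: Σ_{i=1}^{267} (n − i)/n = (0 + 1 + … + 266)/267 = 267(267 − 1)/(2·267) = (267 − 1)/2.
Hence E[X] = Σ_{i=1}^{267} (267 − i)/267 = 133 ≈ 133.000000.

E[X] = 133 = 133.000000.


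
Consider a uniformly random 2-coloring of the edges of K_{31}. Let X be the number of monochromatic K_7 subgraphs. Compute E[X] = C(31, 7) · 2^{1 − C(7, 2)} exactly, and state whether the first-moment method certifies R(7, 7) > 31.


E[X] = C(31, 7) · 2^{1 − 21} = 2629575 · 2^{−20} = 2629575/1048576.
As a reduced fraction: E[X] = 2629575/1048576 ≈ 2.508.
Is E[X] < 1? NO.
Since E[X] ≥ 1, the first-moment bound is inconclusive at n = 31; it does NOT by itself certify R(7, 7) > 31.

E[X] = 2629575/1048576 ≈ 2.508; E[X] ≥ 1; first-moment method inconclusive here.


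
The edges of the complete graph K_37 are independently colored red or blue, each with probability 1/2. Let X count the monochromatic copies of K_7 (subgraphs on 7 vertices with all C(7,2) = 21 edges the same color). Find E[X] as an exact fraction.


Let X = Σ_S X_S over the C(37, 7) = 10295472 subsets S of size 7, where X_S = 1 if the K_7 on S is monochromatic.
For a fixed S, the K_7 on S has C(7, 2) = 21 edges. P[all 21 edges red] = (1/2)^21, and likewise for blue, so P[monochromatic] = 2·(1/2)^21 = 2^{1 − 21} = 1/1048576.
By linearity: E[X] = C(37, 7) · 2^{1 − 21} = 10295472 · 1/1048576 = 643467/65536.
Numerically: E[X] ≈ 9.819.

E[X] = C(37,7)·2^(1−C(7,2)) = 643467/65536 ≈ 9.819.


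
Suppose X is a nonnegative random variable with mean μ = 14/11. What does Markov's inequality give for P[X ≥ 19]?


μ = E[X] = 14/11, a = 19.
Markov: P[X ≥ 19] ≤ μ/a = (14/11)/19 = 14/209.
Numerically: ≈ 0.066986.
(Since a = 19 > μ = 1.272727, the bound 14/209 is < 1 and informative.)

P[X ≥ 19] ≤ 14/209 ≈ 0.066986.


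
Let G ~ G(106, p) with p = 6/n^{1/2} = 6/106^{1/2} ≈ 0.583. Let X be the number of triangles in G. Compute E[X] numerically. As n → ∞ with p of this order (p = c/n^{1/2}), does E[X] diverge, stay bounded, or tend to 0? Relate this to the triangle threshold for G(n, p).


Number of potential triangles: C(106, 3) = 192920.
Each occurs with probability p³ ≈ (0.583)³ ≈ 1.97922e-01.
By linearity: E[X] = C(106, 3)·p³ ≈ 192920 · 1.97922e-01 ≈ 38183.190.
Since α = 1/2 < 1, p = c/n^{1/2} ≫ 1/n is above the triangle threshold p ~ 1/n. Asymptotically E[X] ~ (c³/6)·n^{3(1−α)} = (6³/6)·n^{1.5} → ∞; triangles are abundant w.h.p.

E[X] ≈ 38183.190; in regime p = Θ(1/n^{1/2}) E[X] diverges (above the triangle threshold p ~ 1/n).


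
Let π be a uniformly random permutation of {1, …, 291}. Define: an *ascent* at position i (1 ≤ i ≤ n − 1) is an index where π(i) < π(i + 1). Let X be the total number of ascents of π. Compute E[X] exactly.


Write X = Σ X_I over i = 1, …, 290, with X_I the indicator of one ascent.
There are 290 indicators.
For each fixed i, the pair (π(i), π(i+1)) is a uniformly random ordered pair of distinct values from {1, …, 291}; by symmetry P[π(i) < π(i+1)] = 1/2.
By linearity: E[X] = 290 · (1/2) = (291 − 1) · (1/2) = 145 ≈ 145.000000.

E[X] = 145 = 145.000000.


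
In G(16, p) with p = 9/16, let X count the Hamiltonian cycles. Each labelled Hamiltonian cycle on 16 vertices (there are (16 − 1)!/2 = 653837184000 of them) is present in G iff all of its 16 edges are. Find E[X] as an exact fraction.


K_16 has (16 − 1)!/2 = 653837184000 labelled Hamiltonian cycles.
For each such Hamiltonian cycle H, let X_H = 1 if all 16 edges of H are present in G. Then P[X_H = 1] = p^{16} = (9/16)^{16} = 1853020188851841/18446744073709551616.
By linearity: E[X] = Σ_H E[X_H] = 653837184000 · p^{16} = 653837184000 · 1853020188851841/18446744073709551616 = 1183177248216831945952875/18014398509481984.
Numerically: E[X] ≈ 6.568e+07.

E[X] = 653837184000 · (9/16)^{16} = 1183177248216831945952875/18014398509481984 ≈ 6.568e+07.


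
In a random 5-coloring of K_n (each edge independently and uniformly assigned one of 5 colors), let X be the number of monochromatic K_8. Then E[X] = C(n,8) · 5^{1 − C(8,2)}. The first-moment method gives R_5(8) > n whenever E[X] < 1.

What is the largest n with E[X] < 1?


We need C(n, 8) · 5^{1 − 28} < 1, i.e. C(n, 8) < 5^{28 − 1} = 7450580596923828125.
Check values of n near the boundary:
  n = 859: C(859, 8) = 7115855595170747139; 7115855595170747139 < 7450580596923828125? YES
  n = 860: C(860, 8) = 7182671140665308145; 7182671140665308145 < 7450580596923828125? YES
  n = 861: C(861, 8) = 7250034996615275865; 7250034996615275865 < 7450580596923828125? YES
  n = 862: C(862, 8) = 7317951015318931845; 7317951015318931845 < 7450580596923828125? YES
  n = 863: C(863, 8) = 7386423071602617757; 7386423071602617757 < 7450580596923828125? YES
  n = 864: C(864, 8) = 7455455062926006708; 7455455062926006708 < 7450580596923828125? NO
The largest n with C(n, 8) < 7450580596923828125 is n = 863 (where E[X] = 7386423071602617757/7450580596923828125 ≈ 0.9913889). Hence R_5(8) > 863, i.e. R_5(8) ≥ 864.

Largest n = 863; hence R_5(8) > 863.


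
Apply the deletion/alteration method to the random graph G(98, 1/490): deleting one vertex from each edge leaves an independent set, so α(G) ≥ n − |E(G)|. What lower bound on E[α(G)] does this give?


E[|E(G)|] = C(98, 2)·p = 4753 · (1/490) = 97/10.
E[α(G)] ≥ n − E[|E(G)|] = 98 − 97/10 = 883/10.
Numerically: ≈ 88.300000.
(This is only a lower bound; the true E[α(G)] may be larger.)

E[α(G)] ≥ 883/10 ≈ 88.300000.


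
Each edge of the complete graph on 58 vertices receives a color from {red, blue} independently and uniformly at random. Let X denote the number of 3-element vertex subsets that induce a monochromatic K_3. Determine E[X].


Let X = Σ_S X_S over the C(58, 3) = 30856 subsets S of size 3, where X_S = 1 if the K_3 on S is monochromatic.
For a fixed S, the K_3 on S has C(3, 2) = 3 edges. P[all 3 edges red] = (1/2)^3, and likewise for blue, so P[monochromatic] = 2·(1/2)^3 = 2^{1 − 3} = 1/4.
Summing: E[X] = C(58, 3) · 2^{1 − 3} = 30856 · 1/4 = 7714.
Numerically: E[X] ≈ 7714.00000.

E[X] = C(58,3)·2^(1−C(3,2)) = 7714 ≈ 7714.00000.


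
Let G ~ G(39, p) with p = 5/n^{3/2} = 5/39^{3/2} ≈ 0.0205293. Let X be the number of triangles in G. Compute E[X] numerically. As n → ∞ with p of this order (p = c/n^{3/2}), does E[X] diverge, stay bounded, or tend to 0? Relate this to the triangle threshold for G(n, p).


Number of potential triangles: C(39, 3) = 9139.
Each occurs with probability p³ ≈ (0.0205293)³ ≈ 8.65205520e-06.
By linearity: E[X] = C(39, 3)·p³ ≈ 9139 · 8.65205520e-06 ≈ 0.079071.
Since α = 3/2 > 1, p = c/n^{3/2} = o(1/n) is below the triangle threshold p ~ 1/n. Asymptotically E[X] ~ (c³/6)·n^{3(1−α)} = (5³/6)·n^{-1.5} → 0, so by Markov's inequality G has no triangles w.h.p.

E[X] ≈ 0.079071; in regime p = Θ(1/n^{3/2}) E[X] tends to 0 (below the triangle threshold p ~ 1/n).


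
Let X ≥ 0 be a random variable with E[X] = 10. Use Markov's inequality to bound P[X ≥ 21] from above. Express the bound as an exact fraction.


μ = E[X] = 10, a = 21.
Markov: P[X ≥ 21] ≤ μ/a = (10)/21 = 10/21.
Numerically: ≈ 0.4762.
(Since a = 21 > μ = 10.0000, the bound 10/21 is < 1 and informative.)

P[X ≥ 21] ≤ 10/21 ≈ 0.4762.


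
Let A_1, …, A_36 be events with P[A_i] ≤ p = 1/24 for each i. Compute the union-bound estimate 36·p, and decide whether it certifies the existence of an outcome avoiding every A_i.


Union bound: P[∪_{i=1}^{36} A_i] ≤ Σ_i P[A_i] ≤ 36·p = 36·(1/24) = 3/2.
Numerically: 3/2 ≈ 1.5000000.
Is 3/2 < 1? NO.
Since the bound 3/2 is ≥ 1, the union bound is uninformative here; it does NOT by itself certify existence.

36·p = 3/2 ≈ 1.5000000; existence NOT certified by the union bound.


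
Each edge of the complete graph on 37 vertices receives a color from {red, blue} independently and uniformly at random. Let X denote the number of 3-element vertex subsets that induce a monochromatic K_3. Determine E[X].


Let X = Σ_S X_S over the C(37, 3) = 7770 subsets S of size 3, where X_S = 1 if the K_3 on S is monochromatic.
For a fixed S, the K_3 on S has C(3, 2) = 3 edges. P[all 3 edges red] = (1/2)^3, and likewise for blue, so P[monochromatic] = 2·(1/2)^3 = 2^{1 − 3} = 1/4.
By linearity: E[X] = C(37, 3) · 2^{1 − 3} = 7770 · 1/4 = 3885/2.
Numerically: E[X] ≈ 1942.500.

E[X] = C(37,3)·2^(1−C(3,2)) = 3885/2 ≈ 1942.500.


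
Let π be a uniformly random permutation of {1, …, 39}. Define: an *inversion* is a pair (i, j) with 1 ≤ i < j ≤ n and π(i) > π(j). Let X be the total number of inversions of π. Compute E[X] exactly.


Write X = Σ X_I over the C(39, 2) = 741 pairs i < j, with X_I the indicator of one inversion.
There are 741 indicators.
For each fixed pair i < j, the values π(i) and π(j) are two distinct elements of {1, …, 39} in uniformly random order; by symmetry P[π(i) > π(j)] = 1/2.
By linearity: E[X] = 741 · (1/2) = C(39, 2) · (1/2) = 741/2 = 741/2 ≈ 370.50000.

E[X] = 741/2 = 370.50000.


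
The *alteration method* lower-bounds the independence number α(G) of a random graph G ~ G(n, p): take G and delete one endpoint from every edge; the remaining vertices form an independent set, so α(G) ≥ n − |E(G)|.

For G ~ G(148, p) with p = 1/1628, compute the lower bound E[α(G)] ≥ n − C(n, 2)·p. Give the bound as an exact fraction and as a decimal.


E[|E(G)|] = C(148, 2)·p = 10878 · (1/1628) = 147/22.
E[α(G)] ≥ n − E[|E(G)|] = 148 − 147/22 = 3109/22.
Numerically: ≈ 141.3182.
(This is only a lower bound; the true E[α(G)] may be larger.)

E[α(G)] ≥ 3109/22 ≈ 141.3182.


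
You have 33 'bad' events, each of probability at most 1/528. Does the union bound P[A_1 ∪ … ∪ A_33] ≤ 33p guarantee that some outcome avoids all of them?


Union bound: P[∪_{i=1}^{33} A_i] ≤ Σ_i P[A_i] ≤ 33·p = 33·(1/528) = 1/16.
Numerically: 1/16 ≈ 0.0625.
Is 1/16 < 1? YES.
Since P[∪ A_i] ≤ 1/16 < 1, the complement has P[∩ A_i^c] ≥ 1 − 1/16 = 15/16 > 0, so some outcome avoids every A_i.

33·p = 1/16 ≈ 0.0625; existence CERTIFIED by the union bound.


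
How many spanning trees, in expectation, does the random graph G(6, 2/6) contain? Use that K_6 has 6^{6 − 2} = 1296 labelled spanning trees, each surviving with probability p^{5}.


K_6 has 6^{6 − 2} = 1296 labelled spanning trees.
For each such spanning tree H, let X_H = 1 if all 5 edges of H are present in G. Then P[X_H = 1] = p^{5} = (1/3)^{5} = 1/243.
By linearity of expectation: E[X] = Σ_H E[X_H] = 1296 · p^{5} = 1296 · 1/243 = 16/3.
Numerically: E[X] ≈ 5.33333.

E[X] = 1296 · (1/3)^{5} = 16/3 ≈ 5.33333.


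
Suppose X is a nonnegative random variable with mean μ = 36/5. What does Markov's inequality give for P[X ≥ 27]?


μ = E[X] = 36/5, a = 27.
Markov: P[X ≥ 27] ≤ μ/a = (36/5)/27 = 4/15.
Numerically: ≈ 0.26667.
(Since a = 27 > μ = 7.20000, the bound 4/15 is < 1 and informative.)

P[X ≥ 27] ≤ 4/15 ≈ 0.26667.


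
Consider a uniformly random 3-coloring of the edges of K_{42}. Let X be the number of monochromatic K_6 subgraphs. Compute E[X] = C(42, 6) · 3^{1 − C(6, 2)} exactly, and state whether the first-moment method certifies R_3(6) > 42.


E[X] = C(42, 6) · 3^{1 − 15} = 5245786 · 3^{−14} = 5245786/4782969.
As a reduced fraction: E[X] = 5245786/4782969 ≈ 1.096764.
Is E[X] < 1? NO.
Since E[X] ≥ 1, the first-moment bound is inconclusive at n = 42; it does NOT by itself certify R_3(6) > 42.

E[X] = 5245786/4782969 ≈ 1.096764; E[X] ≥ 1; first-moment method inconclusive here.


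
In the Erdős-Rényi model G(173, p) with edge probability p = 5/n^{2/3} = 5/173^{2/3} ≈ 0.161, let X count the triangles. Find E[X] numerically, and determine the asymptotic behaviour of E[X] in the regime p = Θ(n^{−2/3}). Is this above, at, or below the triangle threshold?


Number of potential triangles: C(173, 3) = 848046.
Each occurs with probability p³ ≈ (0.161)³ ≈ 4.17655e-03.
By linearity: E[X] = C(173, 3)·p³ ≈ 848046 · 4.17655e-03 ≈ 3541.908.
Since α = 2/3 < 1, p = c/n^{2/3} ≫ 1/n is above the triangle threshold p ~ 1/n. Asymptotically E[X] ~ (c³/6)·n^{3(1−α)} = (5³/6)·n^{1} → ∞; triangles are abundant w.h.p.

E[X] ≈ 3541.908; in regime p = Θ(1/n^{2/3}) E[X] diverges (above the triangle threshold p ~ 1/n).


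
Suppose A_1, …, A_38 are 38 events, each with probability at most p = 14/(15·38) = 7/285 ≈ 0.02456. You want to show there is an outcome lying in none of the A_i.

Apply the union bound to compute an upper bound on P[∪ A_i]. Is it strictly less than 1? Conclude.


Union bound: P[∪_{i=1}^{38} A_i] ≤ Σ_i P[A_i] ≤ 38·p = 38·(7/285) = 14/15.
Numerically: 14/15 ≈ 0.93333.
Is 14/15 < 1? YES.
Since P[∪ A_i] ≤ 14/15 < 1, the complement has P[∩ A_i^c] ≥ 1 − 14/15 = 1/15 > 0, so some outcome avoids every A_i.

38·p = 14/15 ≈ 0.93333; existence CERTIFIED by the union bound.
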